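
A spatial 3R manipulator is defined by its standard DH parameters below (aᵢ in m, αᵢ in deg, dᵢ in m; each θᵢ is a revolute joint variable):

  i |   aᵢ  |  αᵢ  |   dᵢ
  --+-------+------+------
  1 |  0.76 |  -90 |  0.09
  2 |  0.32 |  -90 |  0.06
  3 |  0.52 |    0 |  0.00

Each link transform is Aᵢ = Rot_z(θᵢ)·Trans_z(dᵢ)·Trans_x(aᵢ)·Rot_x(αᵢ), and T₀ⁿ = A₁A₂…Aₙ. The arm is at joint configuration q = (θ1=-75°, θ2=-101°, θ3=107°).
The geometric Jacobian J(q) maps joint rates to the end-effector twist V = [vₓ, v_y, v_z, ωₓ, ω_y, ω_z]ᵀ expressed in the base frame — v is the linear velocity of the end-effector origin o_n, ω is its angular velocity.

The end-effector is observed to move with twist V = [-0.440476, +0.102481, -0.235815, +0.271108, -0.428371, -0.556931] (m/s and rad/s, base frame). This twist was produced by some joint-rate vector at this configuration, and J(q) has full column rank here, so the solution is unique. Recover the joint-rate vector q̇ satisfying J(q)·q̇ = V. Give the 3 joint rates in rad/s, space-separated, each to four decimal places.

o_n = [-0.2340, -0.8163, 0.2549]
J₁: ẑ×o_n = [0.8163, -0.2340, 0.0000], ω = ẑ
J2: z=[0.9659, 0.2588, 0.0000] o=[0.1967, -0.7341, 0.0900] → [0.0427, -0.1593, 0.0320, 0.9659, 0.2588, 0.0000]
J3: z=[0.2541, -0.9482, 0.1908] o=[0.2389, -0.6596, 0.4041] → [0.1714, -0.0523, -0.4881, 0.2541, -0.9482, 0.1908]
q̇ = J⁺·V = [-0.6510, 0.1510, 0.4930]

-0.6510 0.1510 0.4930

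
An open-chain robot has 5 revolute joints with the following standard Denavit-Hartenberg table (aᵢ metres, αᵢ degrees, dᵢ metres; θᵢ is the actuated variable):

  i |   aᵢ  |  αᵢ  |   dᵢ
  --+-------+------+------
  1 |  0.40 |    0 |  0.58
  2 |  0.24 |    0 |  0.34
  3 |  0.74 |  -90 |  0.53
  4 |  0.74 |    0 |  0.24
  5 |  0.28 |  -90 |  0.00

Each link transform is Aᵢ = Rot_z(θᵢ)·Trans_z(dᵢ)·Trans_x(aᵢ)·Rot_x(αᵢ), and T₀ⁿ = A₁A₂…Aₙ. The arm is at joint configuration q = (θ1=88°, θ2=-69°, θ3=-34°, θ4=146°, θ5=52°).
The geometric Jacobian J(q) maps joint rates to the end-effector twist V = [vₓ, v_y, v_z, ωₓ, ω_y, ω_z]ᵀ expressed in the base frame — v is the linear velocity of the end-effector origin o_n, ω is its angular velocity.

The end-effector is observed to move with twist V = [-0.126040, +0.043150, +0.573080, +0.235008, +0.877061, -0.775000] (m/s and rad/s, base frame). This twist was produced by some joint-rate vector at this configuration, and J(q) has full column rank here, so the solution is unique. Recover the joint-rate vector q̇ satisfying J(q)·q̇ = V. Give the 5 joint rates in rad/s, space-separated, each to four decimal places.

0.5350 -0.7920 -0.5180 0.5400 0.3680

o_n = [0.1680, 0.7459, 1.1227]
J₁: ẑ×o_n = [-0.7459, 0.1680, 0.0000], ω = ẑ
J2: z=[0.0000, 0.0000, 1.0000] o=[0.0140, 0.3998, 0.5800] → [-0.3461, 0.1540, 0.0000, 0.0000, 0.0000, 1.0000]
J3: z=[0.0000, 0.0000, 1.0000] o=[0.2409, 0.4779, 0.9200] → [-0.2680, -0.0729, 0.0000, 0.0000, 0.0000, 1.0000]
J4: z=[0.2588, 0.9659, 0.0000] o=[0.9557, 0.2864, 1.4500] → [-0.3161, 0.0847, 0.8798, 0.2588, 0.9659, 0.0000]
J5: z=[0.2588, 0.9659, 0.0000] o=[0.4252, 0.6770, 1.0362] → [0.0836, -0.0224, 0.2663, 0.2588, 0.9659, 0.0000]
q̇ = J⁺·V = [0.5350, -0.7920, -0.5180, 0.5400, 0.3680]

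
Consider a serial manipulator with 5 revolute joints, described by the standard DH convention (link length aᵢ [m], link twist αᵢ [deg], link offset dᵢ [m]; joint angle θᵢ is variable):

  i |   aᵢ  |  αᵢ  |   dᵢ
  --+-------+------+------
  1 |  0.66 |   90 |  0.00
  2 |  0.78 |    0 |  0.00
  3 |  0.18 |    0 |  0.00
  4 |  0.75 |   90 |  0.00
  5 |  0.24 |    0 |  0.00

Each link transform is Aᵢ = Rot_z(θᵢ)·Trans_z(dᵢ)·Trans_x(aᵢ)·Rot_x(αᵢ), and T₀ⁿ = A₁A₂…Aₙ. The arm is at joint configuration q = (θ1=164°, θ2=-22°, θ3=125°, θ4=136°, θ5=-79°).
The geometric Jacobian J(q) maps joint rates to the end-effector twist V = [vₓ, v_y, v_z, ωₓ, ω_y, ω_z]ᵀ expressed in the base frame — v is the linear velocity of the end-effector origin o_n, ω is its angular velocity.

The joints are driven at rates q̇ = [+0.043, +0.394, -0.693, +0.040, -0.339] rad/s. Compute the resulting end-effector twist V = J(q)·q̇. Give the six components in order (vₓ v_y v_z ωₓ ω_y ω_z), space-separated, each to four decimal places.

-0.0364 -0.0474 0.4717 -0.3507 -0.1689 -0.1316

o_n = [-0.9616, 0.0307, -0.7989]
J₁: ẑ×o_n = [-0.0307, -0.9616, 0.0000], ω = ẑ
J2: z=[0.2756, 0.9613, 0.0000] o=[-0.6344, 0.1819, 0.0000] → [-0.7680, 0.2202, 0.2728, 0.2756, 0.9613, 0.0000]
J3: z=[0.2756, 0.9613, 0.0000] o=[-1.3296, 0.3813, -0.2922] → [-0.4871, 0.1397, -0.4504, 0.2756, 0.9613, 0.0000]
J4: z=[0.2756, 0.9613, 0.0000] o=[-1.2907, 0.3701, -0.1168] → [-0.6557, 0.1880, -0.4099, 0.2756, 0.9613, 0.0000]
J5: z=[0.8240, -0.2363, 0.5150] o=[-0.9194, 0.2636, -0.7597] → [0.1293, 0.0106, -0.2019, 0.8240, -0.2363, 0.5150]
V = J·q̇ = [-0.0364, -0.0474, 0.4717, -0.3507, -0.1689, -0.1316]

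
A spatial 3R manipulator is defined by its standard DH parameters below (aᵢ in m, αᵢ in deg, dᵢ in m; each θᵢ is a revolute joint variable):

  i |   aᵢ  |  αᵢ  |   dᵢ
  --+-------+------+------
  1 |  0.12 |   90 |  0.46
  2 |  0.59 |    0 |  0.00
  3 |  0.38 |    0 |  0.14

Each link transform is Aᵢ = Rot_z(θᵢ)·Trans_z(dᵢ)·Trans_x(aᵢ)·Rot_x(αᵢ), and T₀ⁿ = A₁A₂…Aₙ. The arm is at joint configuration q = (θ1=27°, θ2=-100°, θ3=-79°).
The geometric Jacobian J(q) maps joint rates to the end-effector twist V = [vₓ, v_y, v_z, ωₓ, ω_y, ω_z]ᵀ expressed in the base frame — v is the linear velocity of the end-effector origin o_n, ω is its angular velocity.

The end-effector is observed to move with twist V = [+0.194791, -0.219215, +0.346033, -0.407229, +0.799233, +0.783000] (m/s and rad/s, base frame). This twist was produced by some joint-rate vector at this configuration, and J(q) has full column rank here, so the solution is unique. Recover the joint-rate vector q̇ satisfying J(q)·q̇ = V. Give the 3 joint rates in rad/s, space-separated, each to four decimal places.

o_n = [-0.2593, -0.2893, -0.1277]
J₁: ẑ×o_n = [0.2893, -0.2593, 0.0000], ω = ẑ
J2: z=[0.4540, -0.8910, 0.0000] o=[0.1069, 0.0545, 0.4600] → [0.5236, 0.2668, -0.4824, 0.4540, -0.8910, 0.0000]
J3: z=[0.4540, -0.8910, 0.0000] o=[0.0156, 0.0080, -0.1210] → [0.0059, 0.0030, -0.3799, 0.4540, -0.8910, 0.0000]
q̇ = J⁺·V = [0.7830, -0.0510, -0.8460]

0.7830 -0.0510 -0.8460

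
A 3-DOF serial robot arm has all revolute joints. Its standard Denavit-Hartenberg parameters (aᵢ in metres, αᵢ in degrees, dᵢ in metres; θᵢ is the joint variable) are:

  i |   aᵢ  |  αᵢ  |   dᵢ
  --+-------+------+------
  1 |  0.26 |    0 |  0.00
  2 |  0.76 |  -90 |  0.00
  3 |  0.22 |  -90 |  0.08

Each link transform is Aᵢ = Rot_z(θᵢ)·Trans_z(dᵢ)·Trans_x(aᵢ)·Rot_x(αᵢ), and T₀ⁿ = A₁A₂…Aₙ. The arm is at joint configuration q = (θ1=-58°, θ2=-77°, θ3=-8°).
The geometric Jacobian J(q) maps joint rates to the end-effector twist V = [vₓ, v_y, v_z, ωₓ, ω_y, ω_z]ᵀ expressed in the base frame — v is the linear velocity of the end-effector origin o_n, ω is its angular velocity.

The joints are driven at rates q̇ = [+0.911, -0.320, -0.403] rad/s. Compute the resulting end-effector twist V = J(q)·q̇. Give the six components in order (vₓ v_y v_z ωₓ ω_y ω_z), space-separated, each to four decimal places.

0.6517 -0.2410 0.0878 -0.2850 0.2850 0.5910

o_n = [-0.4971, -0.9685, 0.0306]
J₁: ẑ×o_n = [0.9685, -0.4971, 0.0000], ω = ẑ
J2: z=[0.0000, 0.0000, 1.0000] o=[0.1378, -0.2205, 0.0000] → [0.7480, -0.6349, 0.0000, 0.0000, 0.0000, 1.0000]
J3: z=[0.7071, -0.7071, 0.0000] o=[-0.3996, -0.7579, 0.0000] → [-0.0217, -0.0217, -0.2179, 0.7071, -0.7071, 0.0000]
V = J·q̇ = [0.6517, -0.2410, 0.0878, -0.2850, 0.2850, 0.5910]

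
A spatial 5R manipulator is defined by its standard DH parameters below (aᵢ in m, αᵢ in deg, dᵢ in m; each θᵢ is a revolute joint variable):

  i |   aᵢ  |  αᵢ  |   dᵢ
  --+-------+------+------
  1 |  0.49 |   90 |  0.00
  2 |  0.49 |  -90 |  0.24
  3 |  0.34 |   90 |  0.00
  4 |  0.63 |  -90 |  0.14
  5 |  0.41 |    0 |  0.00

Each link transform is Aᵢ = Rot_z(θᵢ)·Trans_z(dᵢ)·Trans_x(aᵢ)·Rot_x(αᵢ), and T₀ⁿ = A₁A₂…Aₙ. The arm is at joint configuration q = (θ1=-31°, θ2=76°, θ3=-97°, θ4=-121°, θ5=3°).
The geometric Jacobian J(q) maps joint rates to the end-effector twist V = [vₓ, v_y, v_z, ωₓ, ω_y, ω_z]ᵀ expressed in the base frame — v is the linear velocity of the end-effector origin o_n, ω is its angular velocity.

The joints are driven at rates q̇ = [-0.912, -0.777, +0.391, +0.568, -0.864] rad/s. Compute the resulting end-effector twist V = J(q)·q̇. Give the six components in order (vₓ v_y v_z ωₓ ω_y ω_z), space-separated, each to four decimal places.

o_n = [1.2269, -0.7741, 0.1688]
J₁: ẑ×o_n = [0.7741, 1.2269, -0.0000], ω = ẑ
J2: z=[-0.5150, -0.8572, 0.0000] o=[0.4200, -0.2524, 0.0000] → [-0.1447, 0.0870, 0.9603, -0.5150, -0.8572, 0.0000]
J3: z=[-0.8317, 0.4997, 0.2419] o=[0.3980, -0.5191, 0.4754] → [-0.0915, -0.0545, -0.2022, -0.8317, 0.4997, 0.2419]
J4: z=[-0.1431, 0.2281, -0.9631] o=[0.2156, -0.8032, 0.4352] → [-0.0327, -1.0120, -0.2349, -0.1431, 0.2281, -0.9631]
J5: z=[-0.0315, -0.9736, -0.2260] o=[0.8188, -0.7700, 0.2081] → [0.0373, -0.0934, 0.3975, -0.0315, -0.9736, -0.2260]
V = J·q̇ = [-0.6802, -1.7019, -1.3020, 0.0209, 1.8322, -1.1692]

-0.6802 -1.7019 -1.3020 0.0209 1.8322 -1.1692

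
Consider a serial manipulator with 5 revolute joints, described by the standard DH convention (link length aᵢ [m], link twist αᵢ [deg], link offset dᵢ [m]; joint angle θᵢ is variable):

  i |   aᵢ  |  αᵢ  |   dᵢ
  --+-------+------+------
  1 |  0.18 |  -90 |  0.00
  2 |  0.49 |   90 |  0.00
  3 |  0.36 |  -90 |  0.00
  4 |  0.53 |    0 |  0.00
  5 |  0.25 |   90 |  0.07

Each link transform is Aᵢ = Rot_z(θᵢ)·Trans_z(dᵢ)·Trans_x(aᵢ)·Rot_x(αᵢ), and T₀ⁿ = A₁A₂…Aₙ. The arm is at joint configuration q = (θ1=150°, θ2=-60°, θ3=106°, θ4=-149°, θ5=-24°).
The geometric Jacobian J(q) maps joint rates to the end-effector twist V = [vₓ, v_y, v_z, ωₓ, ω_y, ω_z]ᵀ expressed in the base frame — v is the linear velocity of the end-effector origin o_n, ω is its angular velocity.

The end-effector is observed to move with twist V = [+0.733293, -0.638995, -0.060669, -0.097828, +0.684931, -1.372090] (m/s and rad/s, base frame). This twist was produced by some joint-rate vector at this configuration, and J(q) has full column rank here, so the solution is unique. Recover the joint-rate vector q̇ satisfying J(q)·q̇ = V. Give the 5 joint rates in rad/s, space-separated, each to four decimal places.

-0.1620 -0.3050 -0.9750 0.8240 0.0440

o_n = [0.0220, 0.3897, 0.5995]
J₁: ẑ×o_n = [-0.3897, 0.0220, 0.0000], ω = ẑ
J2: z=[-0.5000, -0.8660, 0.0000] o=[-0.1559, 0.0900, 0.0000] → [-0.5192, 0.2998, 0.0042, -0.5000, -0.8660, 0.0000]
J3: z=[0.7500, -0.4330, 0.5000] o=[-0.3681, 0.2125, 0.4244] → [-0.1644, 0.0636, 0.3018, 0.7500, -0.4330, 0.5000]
J4: z=[0.5541, -0.0016, -0.8325] o=[-0.4981, -0.1120, 0.3384] → [0.4172, -0.5777, 0.2788, 0.5541, -0.0016, -0.8325]
J5: z=[0.5541, -0.0016, -0.8325] o=[-0.1293, 0.1793, 0.5833] → [0.1751, -0.1349, 0.1168, 0.5541, -0.0016, -0.8325]
q̇ = J⁺·V = [-0.1620, -0.3050, -0.9750, 0.8240, 0.0440]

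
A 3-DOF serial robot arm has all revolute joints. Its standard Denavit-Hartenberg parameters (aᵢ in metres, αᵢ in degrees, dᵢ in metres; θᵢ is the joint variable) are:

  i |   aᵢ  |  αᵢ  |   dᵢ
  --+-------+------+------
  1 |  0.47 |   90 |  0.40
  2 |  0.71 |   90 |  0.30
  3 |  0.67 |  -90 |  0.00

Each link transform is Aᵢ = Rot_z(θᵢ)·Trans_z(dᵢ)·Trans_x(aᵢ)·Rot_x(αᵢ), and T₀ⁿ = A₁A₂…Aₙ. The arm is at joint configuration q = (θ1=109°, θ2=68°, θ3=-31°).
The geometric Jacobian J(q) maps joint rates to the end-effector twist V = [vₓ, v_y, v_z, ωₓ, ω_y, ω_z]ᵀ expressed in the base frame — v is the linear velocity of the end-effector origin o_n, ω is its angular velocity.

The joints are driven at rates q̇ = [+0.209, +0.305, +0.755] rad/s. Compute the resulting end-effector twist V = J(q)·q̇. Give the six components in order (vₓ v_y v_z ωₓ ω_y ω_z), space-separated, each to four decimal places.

o_n = [-0.3523, 0.8846, 1.5908]
J₁: ẑ×o_n = [-0.8846, -0.3523, 0.0000], ω = ẑ
J2: z=[0.9455, 0.3256, 0.0000] o=[-0.1530, 0.4444, 0.4000] → [0.3877, -1.1259, 0.4811, 0.9455, 0.3256, 0.0000]
J3: z=[-0.3019, 0.8767, -0.3746] o=[0.0440, 0.7935, 1.0583] → [0.5009, 0.3092, 0.3199, -0.3019, 0.8767, -0.3746]
V = J·q̇ = [0.3116, -0.1836, 0.3883, 0.0605, 0.7612, -0.0738]

0.3116 -0.1836 0.3883 0.0605 0.7612 -0.0738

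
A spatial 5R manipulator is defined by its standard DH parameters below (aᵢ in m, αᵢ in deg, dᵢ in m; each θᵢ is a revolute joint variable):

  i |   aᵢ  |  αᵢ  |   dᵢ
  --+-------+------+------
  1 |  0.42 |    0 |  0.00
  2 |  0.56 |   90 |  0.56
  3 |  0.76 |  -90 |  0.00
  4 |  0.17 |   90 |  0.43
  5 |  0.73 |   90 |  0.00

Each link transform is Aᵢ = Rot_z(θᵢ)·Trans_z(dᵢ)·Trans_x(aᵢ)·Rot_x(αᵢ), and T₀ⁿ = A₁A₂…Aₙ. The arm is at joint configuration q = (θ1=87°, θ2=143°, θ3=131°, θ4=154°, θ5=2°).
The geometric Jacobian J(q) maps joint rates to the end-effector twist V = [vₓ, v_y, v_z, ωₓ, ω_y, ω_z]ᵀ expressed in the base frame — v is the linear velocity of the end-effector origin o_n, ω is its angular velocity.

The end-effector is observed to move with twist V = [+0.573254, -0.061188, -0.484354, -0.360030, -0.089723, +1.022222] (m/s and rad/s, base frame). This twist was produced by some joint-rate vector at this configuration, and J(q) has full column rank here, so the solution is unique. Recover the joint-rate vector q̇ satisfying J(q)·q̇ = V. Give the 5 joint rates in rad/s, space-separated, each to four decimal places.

0.4830 -0.2160 0.9830 -0.7220 0.8510

o_n = [0.1646, -0.0241, 0.2246]
J₁: ẑ×o_n = [0.0241, 0.1646, -0.0000], ω = ẑ
J2: z=[0.0000, 0.0000, 1.0000] o=[0.0220, 0.4194, 0.0000] → [0.4435, 0.1426, -0.0000, 0.0000, 0.0000, 1.0000]
J3: z=[-0.7660, 0.6428, 0.0000] o=[-0.3380, -0.0096, 0.5600] → [-0.2156, -0.2570, -0.3119, -0.7660, 0.6428, 0.0000]
J4: z=[0.4851, 0.5781, -0.6561] o=[-0.0175, 0.3724, 1.1336] → [-0.7857, 0.3215, -0.2976, 0.4851, 0.5781, -0.6561]
J5: z=[0.8734, -0.3574, 0.3308] o=[0.1838, 0.4963, 0.7362] → [0.3550, 0.4405, -0.4613, 0.8734, -0.3574, 0.3308]
q̇ = J⁺·V = [0.4830, -0.2160, 0.9830, -0.7220, 0.8510]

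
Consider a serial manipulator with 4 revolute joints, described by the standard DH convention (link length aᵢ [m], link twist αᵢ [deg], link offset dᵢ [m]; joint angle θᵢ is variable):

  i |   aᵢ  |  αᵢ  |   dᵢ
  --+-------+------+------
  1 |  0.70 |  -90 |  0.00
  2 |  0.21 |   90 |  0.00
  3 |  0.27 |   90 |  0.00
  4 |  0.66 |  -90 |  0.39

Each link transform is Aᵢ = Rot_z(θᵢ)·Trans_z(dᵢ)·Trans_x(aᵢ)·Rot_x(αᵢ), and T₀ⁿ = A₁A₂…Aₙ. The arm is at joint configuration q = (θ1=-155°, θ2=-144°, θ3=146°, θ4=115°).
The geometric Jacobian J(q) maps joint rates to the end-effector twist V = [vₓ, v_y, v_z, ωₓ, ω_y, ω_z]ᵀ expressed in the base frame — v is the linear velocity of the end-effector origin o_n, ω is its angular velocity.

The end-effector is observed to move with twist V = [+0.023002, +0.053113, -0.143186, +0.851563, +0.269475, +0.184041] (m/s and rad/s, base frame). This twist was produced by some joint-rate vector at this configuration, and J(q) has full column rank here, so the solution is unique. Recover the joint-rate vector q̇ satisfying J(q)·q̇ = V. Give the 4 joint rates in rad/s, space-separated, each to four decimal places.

o_n = [0.1381, -0.2869, -0.2280]
J₁: ẑ×o_n = [0.2869, 0.1381, -0.0000], ω = ẑ
J2: z=[0.4226, -0.9063, 0.0000] o=[-0.6344, -0.2958, 0.0000] → [0.2066, 0.0963, 0.7039, 0.4226, -0.9063, 0.0000]
J3: z=[0.5327, 0.2484, -0.8090] o=[-0.4804, -0.2240, 0.1234] → [-0.1381, -0.3132, -0.1871, 0.5327, 0.2484, -0.8090]
J4: z=[0.7604, -0.5602, 0.3287] o=[-0.5808, -0.4374, -0.0081] → [0.0737, 0.4034, 0.5171, 0.7604, -0.5602, 0.3287]
q̇ = J⁺·V = [0.7000, -0.4970, 0.9380, 0.7390]

0.7000 -0.4970 0.9380 0.7390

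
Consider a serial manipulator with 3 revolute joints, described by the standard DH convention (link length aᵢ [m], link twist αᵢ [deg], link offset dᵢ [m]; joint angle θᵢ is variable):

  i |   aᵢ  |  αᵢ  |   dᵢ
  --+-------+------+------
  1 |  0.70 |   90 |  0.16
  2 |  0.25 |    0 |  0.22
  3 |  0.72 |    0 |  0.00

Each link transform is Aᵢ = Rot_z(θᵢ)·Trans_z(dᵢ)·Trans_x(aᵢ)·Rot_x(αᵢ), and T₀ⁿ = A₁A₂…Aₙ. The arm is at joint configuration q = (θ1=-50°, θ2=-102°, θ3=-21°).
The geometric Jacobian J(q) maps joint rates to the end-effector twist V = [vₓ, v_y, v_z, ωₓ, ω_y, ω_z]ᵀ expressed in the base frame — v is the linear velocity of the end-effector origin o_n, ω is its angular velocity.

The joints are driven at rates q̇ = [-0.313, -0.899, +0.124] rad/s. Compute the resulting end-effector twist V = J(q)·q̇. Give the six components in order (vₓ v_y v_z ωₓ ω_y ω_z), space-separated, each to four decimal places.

o_n = [-0.0041, -0.3374, -0.6884]
J₁: ẑ×o_n = [0.3374, -0.0041, 0.0000], ω = ẑ
J2: z=[-0.7660, -0.6428, 0.0000] o=[0.4500, -0.5362, 0.1600] → [0.5453, -0.6499, -0.4441, -0.7660, -0.6428, 0.0000]
J3: z=[-0.7660, -0.6428, 0.0000] o=[0.2480, -0.6378, -0.0845] → [0.3881, -0.4626, -0.3921, -0.7660, -0.6428, 0.0000]
V = J·q̇ = [-0.5477, 0.5282, 0.3506, 0.5937, 0.4982, -0.3130]

-0.5477 0.5282 0.3506 0.5937 0.4982 -0.3130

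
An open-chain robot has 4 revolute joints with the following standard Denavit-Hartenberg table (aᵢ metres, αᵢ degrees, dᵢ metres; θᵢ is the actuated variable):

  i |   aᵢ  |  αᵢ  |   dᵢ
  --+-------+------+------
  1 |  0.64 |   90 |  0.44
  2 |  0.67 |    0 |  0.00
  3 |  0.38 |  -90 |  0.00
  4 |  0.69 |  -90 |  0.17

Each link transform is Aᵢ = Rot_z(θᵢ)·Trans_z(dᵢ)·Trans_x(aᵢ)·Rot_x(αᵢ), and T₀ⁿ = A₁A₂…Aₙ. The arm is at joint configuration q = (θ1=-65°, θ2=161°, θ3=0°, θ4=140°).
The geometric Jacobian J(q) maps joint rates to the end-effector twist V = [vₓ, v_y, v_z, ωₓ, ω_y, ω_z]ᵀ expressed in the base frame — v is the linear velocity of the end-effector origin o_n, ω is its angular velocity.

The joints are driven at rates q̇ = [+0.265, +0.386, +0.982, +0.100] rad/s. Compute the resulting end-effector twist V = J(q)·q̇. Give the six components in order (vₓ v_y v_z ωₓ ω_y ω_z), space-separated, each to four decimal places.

o_n = [0.4407, 0.1044, 0.4490]
J₁: ẑ×o_n = [-0.1044, 0.4407, 0.0000], ω = ẑ
J2: z=[-0.9063, -0.4226, 0.0000] o=[0.2705, -0.5800, 0.4400] → [-0.0038, 0.0082, -0.5484, -0.9063, -0.4226, 0.0000]
J3: z=[-0.9063, -0.4226, 0.0000] o=[0.0027, -0.0059, 0.6581] → [0.0884, -0.1895, 0.0851, -0.9063, -0.4226, 0.0000]
J4: z=[-0.1376, 0.2951, -0.9455] o=[-0.1491, 0.3197, 0.7818] → [-0.3018, -0.6035, -0.1444, -0.1376, 0.2951, -0.9455]
V = J·q̇ = [0.0275, -0.1265, -0.1425, -1.2536, -0.5486, 0.1704]

0.0275 -0.1265 -0.1425 -1.2536 -0.5486 0.1704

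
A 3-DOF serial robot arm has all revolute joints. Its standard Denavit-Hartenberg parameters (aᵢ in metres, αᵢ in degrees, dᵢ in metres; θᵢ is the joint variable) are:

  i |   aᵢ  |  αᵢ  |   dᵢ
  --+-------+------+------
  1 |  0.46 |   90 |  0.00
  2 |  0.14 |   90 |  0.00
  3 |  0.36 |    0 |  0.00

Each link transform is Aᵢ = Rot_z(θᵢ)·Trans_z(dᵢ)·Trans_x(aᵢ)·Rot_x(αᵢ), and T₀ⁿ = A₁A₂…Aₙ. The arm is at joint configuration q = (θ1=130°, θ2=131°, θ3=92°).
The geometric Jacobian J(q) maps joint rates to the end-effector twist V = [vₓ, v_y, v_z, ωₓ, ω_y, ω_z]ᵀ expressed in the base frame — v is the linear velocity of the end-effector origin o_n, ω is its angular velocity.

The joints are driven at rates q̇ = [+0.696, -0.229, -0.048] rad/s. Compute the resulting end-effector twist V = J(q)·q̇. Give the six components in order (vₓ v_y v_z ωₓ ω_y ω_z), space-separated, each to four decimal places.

-0.3681 0.0320 0.0322 -0.1521 -0.1749 0.6645

o_n = [0.0337, 0.5196, 0.0962]
J₁: ẑ×o_n = [-0.5196, 0.0337, 0.0000], ω = ẑ
J2: z=[0.7660, 0.6428, 0.0000] o=[-0.2957, 0.3524, 0.0000] → [0.0618, -0.0737, -0.0836, 0.7660, 0.6428, 0.0000]
J3: z=[-0.4851, 0.5781, 0.6561] o=[-0.2366, 0.2820, 0.1057] → [-0.1613, 0.1727, -0.2715, -0.4851, 0.5781, 0.6561]
V = J·q̇ = [-0.3681, 0.0320, 0.0322, -0.1521, -0.1749, 0.6645]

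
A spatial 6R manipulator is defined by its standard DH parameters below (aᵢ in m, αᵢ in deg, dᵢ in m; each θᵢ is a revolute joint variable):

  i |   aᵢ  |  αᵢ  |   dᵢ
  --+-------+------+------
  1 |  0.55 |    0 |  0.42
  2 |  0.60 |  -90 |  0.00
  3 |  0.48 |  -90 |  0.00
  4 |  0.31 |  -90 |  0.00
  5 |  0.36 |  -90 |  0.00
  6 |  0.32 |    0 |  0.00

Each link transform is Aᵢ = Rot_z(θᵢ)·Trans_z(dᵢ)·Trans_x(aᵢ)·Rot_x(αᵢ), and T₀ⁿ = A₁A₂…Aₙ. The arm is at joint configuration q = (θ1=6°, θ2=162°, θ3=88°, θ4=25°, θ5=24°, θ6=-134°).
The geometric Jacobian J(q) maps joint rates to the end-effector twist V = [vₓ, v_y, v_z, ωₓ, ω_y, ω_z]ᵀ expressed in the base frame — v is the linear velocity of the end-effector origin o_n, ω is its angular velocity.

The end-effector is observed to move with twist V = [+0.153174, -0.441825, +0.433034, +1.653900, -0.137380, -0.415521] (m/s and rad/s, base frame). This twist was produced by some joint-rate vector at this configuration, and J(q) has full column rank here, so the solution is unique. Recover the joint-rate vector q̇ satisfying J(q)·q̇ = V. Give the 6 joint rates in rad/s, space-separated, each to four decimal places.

o_n = [-0.0395, 0.5837, -0.3553]
J₁: ẑ×o_n = [-0.5837, -0.0395, 0.0000], ω = ẑ
J2: z=[0.0000, 0.0000, 1.0000] o=[0.5470, 0.0575, 0.4200] → [-0.5262, -0.5865, 0.0000, 0.0000, 0.0000, 1.0000]
J3: z=[-0.2079, -0.9781, 0.0000] o=[-0.0399, 0.1822, 0.4200] → [0.7583, -0.1612, -0.0831, -0.2079, -0.9781, 0.0000]
J4: z=[0.9776, -0.2078, -0.0349] o=[-0.0563, 0.1857, -0.0597] → [0.0753, 0.2883, 0.3926, 0.9776, -0.2078, -0.0349]
J5: z=[0.2029, 0.8834, 0.4224] o=[-0.0386, 0.3159, -0.3405] → [-0.1262, 0.0026, 0.0551, 0.2029, 0.8834, 0.4224]
J6: z=[-0.9162, 0.0190, 0.4003] o=[-0.1631, 0.4844, -0.6333] → [-0.0345, 0.3041, -0.0933, -0.9162, 0.0190, 0.4003]
q̇ = J⁺·V = [-0.8910, 0.8260, -0.0310, 0.8920, 0.0380, -0.8380]

-0.8910 0.8260 -0.0310 0.8920 0.0380 -0.8380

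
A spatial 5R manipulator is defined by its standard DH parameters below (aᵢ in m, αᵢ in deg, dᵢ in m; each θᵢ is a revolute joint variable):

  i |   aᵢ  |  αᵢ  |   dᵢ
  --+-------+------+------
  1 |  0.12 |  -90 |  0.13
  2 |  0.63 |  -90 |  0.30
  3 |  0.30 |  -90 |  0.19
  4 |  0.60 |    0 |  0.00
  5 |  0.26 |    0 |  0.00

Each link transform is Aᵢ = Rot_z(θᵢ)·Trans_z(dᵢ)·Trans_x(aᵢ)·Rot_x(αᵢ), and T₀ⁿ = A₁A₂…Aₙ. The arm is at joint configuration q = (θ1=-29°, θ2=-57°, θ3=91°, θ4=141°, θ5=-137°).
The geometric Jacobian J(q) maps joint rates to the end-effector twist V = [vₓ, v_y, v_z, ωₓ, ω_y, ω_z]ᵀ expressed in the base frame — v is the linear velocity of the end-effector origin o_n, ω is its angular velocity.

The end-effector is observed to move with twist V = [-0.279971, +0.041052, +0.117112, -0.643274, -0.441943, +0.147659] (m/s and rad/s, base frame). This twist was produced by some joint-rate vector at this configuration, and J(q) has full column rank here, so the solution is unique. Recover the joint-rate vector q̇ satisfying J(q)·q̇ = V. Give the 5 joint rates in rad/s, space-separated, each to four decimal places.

-0.3790 -0.6940 -0.5790 0.0410 -0.2930

o_n = [0.3537, 0.0405, 0.7690]
J₁: ẑ×o_n = [-0.0405, 0.3537, 0.0000], ω = ẑ
J2: z=[0.4848, 0.8746, 0.0000] o=[0.1050, -0.0582, 0.1300] → [0.5589, -0.3098, -0.1697, 0.4848, 0.8746, 0.0000]
J3: z=[0.7335, -0.4066, -0.5446] o=[0.5505, 0.0379, 0.6584] → [-0.0435, 0.0260, -0.0781, 0.7335, -0.4066, -0.5446]
J4: z=[-0.4678, 0.2793, -0.8385] o=[0.5420, -0.3004, 0.5505] → [0.3469, 0.2601, -0.1069, -0.4678, 0.2793, -0.8385]
J5: z=[-0.4678, 0.2793, -0.8385] o=[0.4949, 0.2588, 0.7630] → [-0.1813, 0.1212, 0.1415, -0.4678, 0.2793, -0.8385]
q̇ = J⁺·V = [-0.3790, -0.6940, -0.5790, 0.0410, -0.2930]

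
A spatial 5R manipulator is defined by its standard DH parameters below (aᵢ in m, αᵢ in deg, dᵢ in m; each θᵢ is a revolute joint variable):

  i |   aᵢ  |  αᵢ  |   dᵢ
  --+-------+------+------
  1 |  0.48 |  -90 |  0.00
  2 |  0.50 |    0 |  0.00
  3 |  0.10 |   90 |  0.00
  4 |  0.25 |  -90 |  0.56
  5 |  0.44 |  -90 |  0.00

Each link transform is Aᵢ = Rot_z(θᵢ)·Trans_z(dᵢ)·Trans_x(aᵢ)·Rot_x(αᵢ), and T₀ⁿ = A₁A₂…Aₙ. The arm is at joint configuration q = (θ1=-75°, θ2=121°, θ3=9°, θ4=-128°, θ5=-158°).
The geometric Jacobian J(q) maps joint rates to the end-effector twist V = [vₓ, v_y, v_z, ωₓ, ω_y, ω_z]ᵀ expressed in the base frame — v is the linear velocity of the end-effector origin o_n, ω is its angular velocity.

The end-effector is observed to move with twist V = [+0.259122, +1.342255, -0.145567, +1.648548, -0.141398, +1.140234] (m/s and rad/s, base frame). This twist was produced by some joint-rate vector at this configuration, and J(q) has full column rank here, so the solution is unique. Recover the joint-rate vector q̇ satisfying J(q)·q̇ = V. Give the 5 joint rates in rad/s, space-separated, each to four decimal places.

0.7210 0.4540 0.5680 0.1620 -0.8670

o_n = [0.2887, -0.5965, -1.0456]
J₁: ẑ×o_n = [0.5965, 0.2887, -0.0000], ω = ẑ
J2: z=[0.9659, 0.2588, 0.0000] o=[0.1242, -0.4636, 0.0000] → [-0.2706, 1.0100, -0.1709, 0.9659, 0.2588, 0.0000]
J3: z=[0.9659, 0.2588, 0.0000] o=[0.0576, -0.2149, -0.4286] → [-0.1597, 0.5960, -0.4285, 0.9659, 0.2588, 0.0000]
J4: z=[0.1983, -0.7399, -0.6428] o=[0.0409, -0.1528, -0.5052] → [0.1146, -0.0521, 0.0954, 0.1983, -0.7399, -0.6428]
J5: z=[-0.7258, 0.3299, -0.6037] o=[-0.0127, -0.7137, -0.7472] → [-0.0277, -0.3985, -0.1845, -0.7258, 0.3299, -0.6037]
q̇ = J⁺·V = [0.7210, 0.4540, 0.5680, 0.1620, -0.8670]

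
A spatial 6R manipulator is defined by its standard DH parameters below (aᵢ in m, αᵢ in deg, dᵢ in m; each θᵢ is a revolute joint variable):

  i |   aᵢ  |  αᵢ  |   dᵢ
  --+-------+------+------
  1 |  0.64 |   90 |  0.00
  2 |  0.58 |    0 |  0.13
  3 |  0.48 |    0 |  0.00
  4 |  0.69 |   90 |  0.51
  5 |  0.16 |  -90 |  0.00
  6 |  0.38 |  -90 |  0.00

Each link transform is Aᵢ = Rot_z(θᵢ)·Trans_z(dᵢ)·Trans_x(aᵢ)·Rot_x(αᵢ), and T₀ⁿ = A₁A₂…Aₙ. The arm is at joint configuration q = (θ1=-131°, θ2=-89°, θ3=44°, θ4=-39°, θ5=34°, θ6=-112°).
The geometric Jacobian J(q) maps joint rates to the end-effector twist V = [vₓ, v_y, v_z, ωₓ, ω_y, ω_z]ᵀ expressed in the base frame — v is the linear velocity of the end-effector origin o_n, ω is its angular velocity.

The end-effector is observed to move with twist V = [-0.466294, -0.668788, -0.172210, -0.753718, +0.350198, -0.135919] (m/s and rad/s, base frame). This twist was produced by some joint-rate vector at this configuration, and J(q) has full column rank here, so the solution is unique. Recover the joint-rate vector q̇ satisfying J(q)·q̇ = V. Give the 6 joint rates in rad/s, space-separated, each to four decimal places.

o_n = [-0.9581, -0.1116, -1.6569]
J₁: ẑ×o_n = [0.1116, -0.9581, 0.0000], ω = ẑ
J2: z=[-0.7547, 0.6561, 0.0000] o=[-0.4199, -0.4830, 0.0000] → [-1.0870, -1.2505, 0.0728, -0.7547, 0.6561, 0.0000]
J3: z=[-0.7547, 0.6561, 0.0000] o=[-0.5246, -0.4054, -0.5799] → [-0.7066, -0.8128, 0.0627, -0.7547, 0.6561, 0.0000]
J4: z=[-0.7547, 0.6561, 0.0000] o=[-0.7473, -0.6615, -0.9193] → [-0.4839, -0.5567, -0.2767, -0.7547, 0.6561, 0.0000]
J5: z=[0.6525, 0.7506, -0.1045] o=[-1.1795, -0.3814, -1.6055] → [-0.0104, 0.0104, 0.0098, 0.6525, 0.7506, -0.1045]
J6: z=[-0.5873, 0.5880, 0.5561] o=[-1.2561, -0.3331, -1.7375] → [-0.0758, 0.2131, -0.3054, -0.5873, 0.5880, 0.5561]
q̇ = J⁺·V = [0.0260, -0.1060, 0.1850, 0.9940, -0.2120, -0.3310]

0.0260 -0.1060 0.1850 0.9940 -0.2120 -0.3310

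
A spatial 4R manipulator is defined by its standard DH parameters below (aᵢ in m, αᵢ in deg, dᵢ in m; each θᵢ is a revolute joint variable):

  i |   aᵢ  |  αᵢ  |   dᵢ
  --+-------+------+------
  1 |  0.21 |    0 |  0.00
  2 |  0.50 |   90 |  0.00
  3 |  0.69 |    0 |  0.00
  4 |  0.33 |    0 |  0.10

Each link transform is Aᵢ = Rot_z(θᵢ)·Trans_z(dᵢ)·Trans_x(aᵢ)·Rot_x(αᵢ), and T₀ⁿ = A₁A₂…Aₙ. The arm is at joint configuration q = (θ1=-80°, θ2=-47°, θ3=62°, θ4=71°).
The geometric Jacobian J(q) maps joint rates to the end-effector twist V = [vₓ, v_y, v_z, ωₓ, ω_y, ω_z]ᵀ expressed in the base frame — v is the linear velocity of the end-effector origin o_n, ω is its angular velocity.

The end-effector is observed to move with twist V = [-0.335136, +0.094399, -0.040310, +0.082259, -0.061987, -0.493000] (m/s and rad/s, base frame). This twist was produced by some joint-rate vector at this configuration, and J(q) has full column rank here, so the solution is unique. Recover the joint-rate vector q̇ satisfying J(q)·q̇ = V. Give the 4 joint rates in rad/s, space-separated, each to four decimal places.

-0.2040 -0.2890 -0.1960 0.0930

o_n = [-0.4038, -0.6249, 0.8506]
J₁: ẑ×o_n = [0.6249, -0.4038, 0.0000], ω = ẑ
J2: z=[0.0000, 0.0000, 1.0000] o=[0.0365, -0.2068, 0.0000] → [0.4181, -0.4403, 0.0000, 0.0000, 0.0000, 1.0000]
J3: z=[-0.7986, 0.6018, 0.0000] o=[-0.2644, -0.6061, 0.0000] → [0.5119, 0.6793, 0.0989, -0.7986, 0.6018, 0.0000]
J4: z=[-0.7986, 0.6018, 0.0000] o=[-0.4594, -0.8648, 0.6092] → [0.1452, 0.1927, -0.2251, -0.7986, 0.6018, 0.0000]
q̇ = J⁺·V = [-0.2040, -0.2890, -0.1960, 0.0930]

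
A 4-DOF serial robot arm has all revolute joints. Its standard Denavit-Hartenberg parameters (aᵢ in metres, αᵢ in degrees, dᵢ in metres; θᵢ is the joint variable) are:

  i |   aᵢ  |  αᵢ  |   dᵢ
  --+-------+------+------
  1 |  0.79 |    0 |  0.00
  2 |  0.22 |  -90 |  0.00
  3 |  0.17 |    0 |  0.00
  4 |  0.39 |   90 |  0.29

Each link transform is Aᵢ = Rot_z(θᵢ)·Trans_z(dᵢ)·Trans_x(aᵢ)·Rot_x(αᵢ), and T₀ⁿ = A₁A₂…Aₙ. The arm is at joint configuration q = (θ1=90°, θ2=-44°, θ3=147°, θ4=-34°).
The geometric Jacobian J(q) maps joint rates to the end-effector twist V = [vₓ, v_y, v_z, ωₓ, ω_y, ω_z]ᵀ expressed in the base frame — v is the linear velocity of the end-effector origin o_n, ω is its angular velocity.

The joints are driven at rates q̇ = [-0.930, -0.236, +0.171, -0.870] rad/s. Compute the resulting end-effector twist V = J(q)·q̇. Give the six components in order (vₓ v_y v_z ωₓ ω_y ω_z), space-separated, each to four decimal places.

o_n = [-0.2607, 0.9375, -0.4516]
J₁: ẑ×o_n = [-0.9375, -0.2607, 0.0000], ω = ẑ
J2: z=[0.0000, 0.0000, 1.0000] o=[0.0000, 0.7900, 0.0000] → [-0.1475, -0.2607, 0.0000, 0.0000, 0.0000, 1.0000]
J3: z=[-0.7193, 0.6947, 0.0000] o=[0.1528, 0.9483, 0.0000] → [-0.3137, -0.3248, 0.2950, -0.7193, 0.6947, 0.0000]
J4: z=[-0.7193, 0.6947, 0.0000] o=[0.0538, 0.8457, -0.0926] → [-0.2494, -0.2582, 0.1524, -0.7193, 0.6947, 0.0000]
V = J·q̇ = [1.0700, 0.4731, -0.0821, 0.5028, -0.4856, -1.1660]

1.0700 0.4731 -0.0821 0.5028 -0.4856 -1.1660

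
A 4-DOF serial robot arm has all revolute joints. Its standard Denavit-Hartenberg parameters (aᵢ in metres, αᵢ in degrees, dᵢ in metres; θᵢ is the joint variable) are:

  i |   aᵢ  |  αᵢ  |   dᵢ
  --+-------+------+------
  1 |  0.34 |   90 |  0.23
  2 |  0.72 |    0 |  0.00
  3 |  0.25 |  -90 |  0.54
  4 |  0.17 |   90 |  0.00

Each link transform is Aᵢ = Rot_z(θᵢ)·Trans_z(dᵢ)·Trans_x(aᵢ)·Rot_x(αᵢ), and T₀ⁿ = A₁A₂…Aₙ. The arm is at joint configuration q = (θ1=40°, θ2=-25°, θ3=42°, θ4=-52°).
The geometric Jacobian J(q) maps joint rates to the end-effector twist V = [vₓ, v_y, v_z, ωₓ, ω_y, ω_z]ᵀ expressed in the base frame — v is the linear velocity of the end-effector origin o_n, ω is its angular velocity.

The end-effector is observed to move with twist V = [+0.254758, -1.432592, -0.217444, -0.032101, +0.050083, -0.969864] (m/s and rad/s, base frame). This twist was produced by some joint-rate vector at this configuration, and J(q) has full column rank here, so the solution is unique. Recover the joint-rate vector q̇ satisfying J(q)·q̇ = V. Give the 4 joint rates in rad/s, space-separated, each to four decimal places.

o_n = [1.4534, 0.3397, 0.0294]
J₁: ẑ×o_n = [-0.3397, 1.4534, 0.0000], ω = ẑ
J2: z=[0.6428, -0.7660, 0.0000] o=[0.2605, 0.2185, 0.2300] → [0.1537, 0.1289, 0.9917, 0.6428, -0.7660, 0.0000]
J3: z=[0.6428, -0.7660, 0.0000] o=[0.7603, 0.6380, -0.0743] → [-0.0794, -0.0667, 0.3392, 0.6428, -0.7660, 0.0000]
J4: z=[-0.2240, -0.1879, 0.9563] o=[1.2906, 0.3780, -0.0012] → [0.0309, 0.1625, 0.0392, -0.2240, -0.1879, 0.9563]
q̇ = J⁺·V = [-0.9450, -0.3010, 0.2420, -0.0260]

-0.9450 -0.3010 0.2420 -0.0260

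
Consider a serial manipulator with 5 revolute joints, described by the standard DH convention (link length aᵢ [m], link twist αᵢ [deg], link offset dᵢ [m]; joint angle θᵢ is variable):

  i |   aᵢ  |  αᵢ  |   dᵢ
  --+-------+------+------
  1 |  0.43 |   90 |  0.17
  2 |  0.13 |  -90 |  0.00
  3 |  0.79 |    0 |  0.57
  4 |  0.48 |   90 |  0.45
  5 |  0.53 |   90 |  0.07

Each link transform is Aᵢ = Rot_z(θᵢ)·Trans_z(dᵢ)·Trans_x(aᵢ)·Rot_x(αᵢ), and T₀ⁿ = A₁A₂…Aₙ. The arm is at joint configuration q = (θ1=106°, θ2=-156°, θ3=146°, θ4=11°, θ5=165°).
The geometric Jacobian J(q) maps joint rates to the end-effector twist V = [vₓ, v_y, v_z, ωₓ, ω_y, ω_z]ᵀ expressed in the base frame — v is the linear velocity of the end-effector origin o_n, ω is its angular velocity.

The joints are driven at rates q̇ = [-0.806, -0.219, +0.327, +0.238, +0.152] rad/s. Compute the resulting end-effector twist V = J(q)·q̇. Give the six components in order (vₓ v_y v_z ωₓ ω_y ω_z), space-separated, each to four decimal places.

o_n = [-0.8407, 1.1408, -0.6967]
J₁: ẑ×o_n = [-1.1408, -0.8407, 0.0000], ω = ẑ
J2: z=[0.9613, 0.2756, 0.0000] o=[-0.1185, 0.4133, 0.1700] → [-0.2389, 0.8331, 0.8984, 0.9613, 0.2756, 0.0000]
J3: z=[-0.1121, 0.3910, -0.9135] o=[-0.0858, 0.2992, 0.1171] → [0.4507, 0.5984, 0.2008, -0.1121, 0.3910, -0.9135]
J4: z=[-0.1121, 0.3910, -0.9135] o=[-0.7393, 0.9754, -0.1372] → [-0.0676, 0.0300, 0.0211, -0.1121, 0.3910, -0.9135]
J5: z=[-0.7865, -0.5968, -0.1589] o=[-1.0813, 1.4877, -0.3686] → [0.1407, -0.2963, 0.4163, -0.7865, -0.5968, -0.1589]
V = J·q̇ = [1.1245, 0.6530, -0.0628, -0.3934, 0.0698, -1.3463]

1.1245 0.6530 -0.0628 -0.3934 0.0698 -1.3463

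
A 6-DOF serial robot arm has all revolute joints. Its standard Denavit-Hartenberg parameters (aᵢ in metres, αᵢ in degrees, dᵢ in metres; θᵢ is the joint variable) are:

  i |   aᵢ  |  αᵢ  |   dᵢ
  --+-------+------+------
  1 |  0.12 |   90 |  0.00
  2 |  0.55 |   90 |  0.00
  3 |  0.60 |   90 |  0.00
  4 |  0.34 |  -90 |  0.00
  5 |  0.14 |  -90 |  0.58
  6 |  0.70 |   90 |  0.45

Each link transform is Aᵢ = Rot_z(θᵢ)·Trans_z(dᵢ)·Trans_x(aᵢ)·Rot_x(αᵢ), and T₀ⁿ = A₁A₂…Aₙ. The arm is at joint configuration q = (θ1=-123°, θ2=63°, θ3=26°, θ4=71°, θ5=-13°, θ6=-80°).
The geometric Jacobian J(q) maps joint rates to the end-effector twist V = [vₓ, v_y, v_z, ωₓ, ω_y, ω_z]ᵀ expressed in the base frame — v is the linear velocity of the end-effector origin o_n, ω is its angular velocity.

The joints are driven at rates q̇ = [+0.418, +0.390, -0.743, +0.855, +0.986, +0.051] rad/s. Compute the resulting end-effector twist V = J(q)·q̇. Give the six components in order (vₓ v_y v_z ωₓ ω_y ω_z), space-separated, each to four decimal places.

o_n = [-0.7459, -0.8228, -0.4438]
J₁: ẑ×o_n = [0.8228, -0.7459, 0.0000], ω = ẑ
J2: z=[-0.8387, 0.5446, 0.0000] o=[-0.0654, -0.1006, 0.0000] → [-0.2417, -0.3722, 0.9763, -0.8387, 0.5446, 0.0000]
J3: z=[-0.4853, -0.7473, -0.4540] o=[-0.2014, -0.3101, 0.4901] → [0.4651, -0.2060, -0.1581, -0.4853, -0.7473, -0.4540]
J4: z=[0.6454, -0.6564, 0.3906] o=[-0.5553, -0.3721, 0.9706] → [1.1045, 0.8384, -0.4160, 0.6454, -0.6564, 0.3906]
J5: z=[0.3998, -0.1455, -0.9050] o=[-0.7766, -0.6238, 0.9133] → [0.0173, 0.5148, -0.0751, 0.3998, -0.1455, -0.9050]
J6: z=[-0.7753, 0.4731, -0.4185] o=[-0.6132, -0.8298, 0.3777] → [-0.3857, -0.5813, 0.0574, -0.7753, 0.4731, -0.4185]
V = J·q̇ = [0.8458, 0.8908, 0.0714, 0.9399, 0.0871, 0.1756]

0.8458 0.8908 0.0714 0.9399 0.0871 0.1756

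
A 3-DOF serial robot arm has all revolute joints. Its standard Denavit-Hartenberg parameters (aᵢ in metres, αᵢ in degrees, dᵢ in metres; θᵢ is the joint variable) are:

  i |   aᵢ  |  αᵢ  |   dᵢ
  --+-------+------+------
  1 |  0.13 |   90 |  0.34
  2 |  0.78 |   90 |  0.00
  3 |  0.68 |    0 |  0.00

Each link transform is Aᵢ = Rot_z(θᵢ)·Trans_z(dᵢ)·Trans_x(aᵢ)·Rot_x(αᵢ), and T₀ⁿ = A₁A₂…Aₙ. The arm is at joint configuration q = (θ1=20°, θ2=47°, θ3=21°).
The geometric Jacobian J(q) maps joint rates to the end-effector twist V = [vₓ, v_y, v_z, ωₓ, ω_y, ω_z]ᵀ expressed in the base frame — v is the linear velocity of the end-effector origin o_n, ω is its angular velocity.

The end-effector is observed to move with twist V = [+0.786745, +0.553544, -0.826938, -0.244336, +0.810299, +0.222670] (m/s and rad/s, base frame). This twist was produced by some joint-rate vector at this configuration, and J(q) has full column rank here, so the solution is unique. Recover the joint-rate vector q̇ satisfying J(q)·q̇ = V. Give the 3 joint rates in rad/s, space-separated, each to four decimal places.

o_n = [1.1122, 0.1455, 1.3747]
J₁: ẑ×o_n = [-0.1455, 1.1122, 0.0000], ω = ẑ
J2: z=[0.3420, -0.9397, 0.0000] o=[0.1222, 0.0445, 0.3400] → [-0.9723, -0.3539, 0.9649, 0.3420, -0.9397, 0.0000]
J3: z=[0.6872, 0.2501, -0.6820] o=[0.6220, 0.2264, 0.9105] → [0.0610, -0.6534, -0.1782, 0.6872, 0.2501, -0.6820]
q̇ = J⁺·V = [0.2670, -0.8450, 0.0650]

0.2670 -0.8450 0.0650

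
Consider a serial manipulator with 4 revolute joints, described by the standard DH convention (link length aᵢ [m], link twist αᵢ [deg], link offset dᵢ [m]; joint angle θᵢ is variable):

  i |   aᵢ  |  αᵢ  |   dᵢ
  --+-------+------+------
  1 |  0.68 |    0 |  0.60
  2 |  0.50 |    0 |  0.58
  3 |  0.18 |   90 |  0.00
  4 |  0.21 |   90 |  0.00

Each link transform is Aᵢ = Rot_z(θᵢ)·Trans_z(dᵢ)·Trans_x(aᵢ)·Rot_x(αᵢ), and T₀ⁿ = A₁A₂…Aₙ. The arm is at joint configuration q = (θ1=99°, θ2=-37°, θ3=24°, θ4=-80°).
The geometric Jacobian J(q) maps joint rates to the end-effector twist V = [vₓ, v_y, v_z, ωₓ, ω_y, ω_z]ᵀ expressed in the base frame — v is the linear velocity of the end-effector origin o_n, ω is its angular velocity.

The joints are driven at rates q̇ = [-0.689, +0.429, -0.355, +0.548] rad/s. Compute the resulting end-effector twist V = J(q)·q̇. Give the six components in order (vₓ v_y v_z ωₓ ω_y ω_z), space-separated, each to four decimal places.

0.7182 0.1160 0.0200 0.5467 -0.0382 -0.6150

o_n = [0.1435, 1.3290, 0.9732]
J₁: ẑ×o_n = [-1.3290, 0.1435, 0.0000], ω = ẑ
J2: z=[0.0000, 0.0000, 1.0000] o=[-0.1064, 0.6716, 0.6000] → [-0.6574, 0.2498, 0.0000, 0.0000, 0.0000, 1.0000]
J3: z=[0.0000, 0.0000, 1.0000] o=[0.1284, 1.1131, 1.1800] → [-0.2159, 0.0151, 0.0000, 0.0000, 0.0000, 1.0000]
J4: z=[0.9976, -0.0698, 0.0000] o=[0.1409, 1.2927, 1.1800] → [0.0144, 0.2063, 0.0365, 0.9976, -0.0698, 0.0000]
V = J·q̇ = [0.7182, 0.1160, 0.0200, 0.5467, -0.0382, -0.6150]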